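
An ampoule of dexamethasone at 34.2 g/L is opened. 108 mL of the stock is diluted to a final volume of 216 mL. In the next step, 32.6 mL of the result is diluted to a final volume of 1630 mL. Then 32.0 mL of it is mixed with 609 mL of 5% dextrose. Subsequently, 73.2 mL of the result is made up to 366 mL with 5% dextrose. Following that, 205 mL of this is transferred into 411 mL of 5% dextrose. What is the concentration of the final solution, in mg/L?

1.14 mg/L

Overall dilution factor = 2 × 50 × 20.03 × 5 × 3.005 = 3.01 × 10⁴.
34.2 g/L / 3.01 × 10⁴ = 1.14 × 10⁻³ g/L = 1.14 mg/L.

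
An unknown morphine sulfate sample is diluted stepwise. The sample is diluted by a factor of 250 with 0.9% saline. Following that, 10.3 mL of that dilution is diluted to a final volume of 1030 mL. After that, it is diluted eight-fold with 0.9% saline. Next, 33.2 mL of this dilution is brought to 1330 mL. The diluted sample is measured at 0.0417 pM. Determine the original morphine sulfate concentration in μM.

Overall dilution factor = 250 × 100 × 8 × 40.06 = 8.01 × 10⁶.
Original = 0.0417 pM × 8.01 × 10⁶ = 3.34 × 10⁵ pM = 0.334 μM.

0.334 μM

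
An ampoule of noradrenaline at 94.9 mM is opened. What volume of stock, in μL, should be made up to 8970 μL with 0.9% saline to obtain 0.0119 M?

0.0119 M = 11.9 mM.
V₁ = C₂V₂/C₁ = 11.9 × 8970 / 94.9 = 1125 μL.

1120 μL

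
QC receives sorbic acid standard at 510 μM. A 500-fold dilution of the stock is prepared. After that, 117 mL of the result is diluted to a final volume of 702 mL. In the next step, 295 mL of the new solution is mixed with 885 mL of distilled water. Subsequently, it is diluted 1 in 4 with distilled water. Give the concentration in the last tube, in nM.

Overall dilution factor = 500 × 6 × 4 × 4 = 4.80 × 10⁴.
510 μM / 4.80 × 10⁴ = 0.0106 μM = 10.6 nM.

10.6 nM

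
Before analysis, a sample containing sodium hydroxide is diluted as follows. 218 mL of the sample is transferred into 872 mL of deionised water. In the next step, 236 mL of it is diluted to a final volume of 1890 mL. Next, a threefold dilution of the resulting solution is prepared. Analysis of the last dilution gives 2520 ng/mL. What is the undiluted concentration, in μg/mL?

Overall dilution factor = 5 × 8.008 × 3 = 120.
Original = 2520 ng/mL × 120 = 3.03 × 10⁵ ng/mL = 303 μg/mL.

303 μg/mL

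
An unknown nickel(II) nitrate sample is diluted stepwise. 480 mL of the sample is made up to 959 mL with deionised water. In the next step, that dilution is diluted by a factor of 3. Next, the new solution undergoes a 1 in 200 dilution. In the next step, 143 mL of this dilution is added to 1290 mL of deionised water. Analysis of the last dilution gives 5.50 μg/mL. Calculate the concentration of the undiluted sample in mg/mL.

66.1 mg/mL

Overall dilution factor = 1.998 × 3 × 200 × 10.02 = 1.20 × 10⁴.
Original = 5.50 μg/mL × 1.20 × 10⁴ = 6.61 × 10⁴ μg/mL = 66.1 mg/mL.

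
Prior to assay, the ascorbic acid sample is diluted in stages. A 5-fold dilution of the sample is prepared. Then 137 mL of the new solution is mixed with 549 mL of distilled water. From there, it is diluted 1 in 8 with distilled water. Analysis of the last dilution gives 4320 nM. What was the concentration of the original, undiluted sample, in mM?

Overall dilution factor = 5 × 5.007 × 8 = 200.
Original = 4320 nM × 200 = 8.65 × 10⁵ nM = 0.865 mM.

0.865 mM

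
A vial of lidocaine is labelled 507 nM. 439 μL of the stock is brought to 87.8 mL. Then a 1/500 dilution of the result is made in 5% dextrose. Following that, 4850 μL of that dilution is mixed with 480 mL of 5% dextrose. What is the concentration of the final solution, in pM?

Overall dilution factor = 200 × 500 × 99.97 = 10.00 × 10⁶.
507 nM / 10.00 × 10⁶ = 5.07 × 10⁻⁵ nM = 0.0507 pM.

0.0507 pM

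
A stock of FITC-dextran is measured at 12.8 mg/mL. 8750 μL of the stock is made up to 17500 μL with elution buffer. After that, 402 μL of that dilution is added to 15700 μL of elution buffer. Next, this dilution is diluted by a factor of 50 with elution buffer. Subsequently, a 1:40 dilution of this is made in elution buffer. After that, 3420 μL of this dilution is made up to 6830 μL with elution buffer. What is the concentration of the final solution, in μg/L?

40.0 μg/L

Overall dilution factor = 2 × 40.05 × 50 × 40 × 1.997 = 3.20 × 10⁵.
12.8 mg/mL / 3.20 × 10⁵ = 4.00 × 10⁻⁵ mg/mL = 40.0 μg/L.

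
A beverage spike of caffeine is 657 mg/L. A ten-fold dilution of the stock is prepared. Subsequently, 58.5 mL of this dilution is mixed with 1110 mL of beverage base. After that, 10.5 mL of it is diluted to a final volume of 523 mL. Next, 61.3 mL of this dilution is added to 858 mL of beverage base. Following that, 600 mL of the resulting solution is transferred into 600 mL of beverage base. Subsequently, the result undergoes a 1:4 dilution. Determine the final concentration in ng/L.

550 ng/L

Overall dilution factor = 10 × 19.97 × 49.81 × 15.00 × 2 × 4 = 1.19 × 10⁶.
657 mg/L / 1.19 × 10⁶ = 5.50 × 10⁻⁴ mg/L = 550 ng/L.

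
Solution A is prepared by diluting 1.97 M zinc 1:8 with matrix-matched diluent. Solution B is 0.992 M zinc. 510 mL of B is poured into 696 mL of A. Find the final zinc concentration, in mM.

C_A = 1.97 M / 8 = 0.246 M.
C_mix = (C_A·V_A + C_B·V_B)/(V_A + V_B) = (0.246×696 + 0.992×510) / 1206 = 0.562 M = 562 mM.

562 mM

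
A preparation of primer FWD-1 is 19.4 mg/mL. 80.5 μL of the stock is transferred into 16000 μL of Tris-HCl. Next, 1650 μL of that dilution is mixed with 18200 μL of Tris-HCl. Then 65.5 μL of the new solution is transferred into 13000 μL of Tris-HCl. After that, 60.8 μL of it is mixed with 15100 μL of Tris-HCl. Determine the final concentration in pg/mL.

162 pg/mL

Overall dilution factor = 199.8 × 12.03 × 199.5 × 249.4 = 1.20 × 10⁸.
19.4 mg/mL / 1.20 × 10⁸ = 1.62 × 10⁻⁷ mg/mL = 162 pg/mL.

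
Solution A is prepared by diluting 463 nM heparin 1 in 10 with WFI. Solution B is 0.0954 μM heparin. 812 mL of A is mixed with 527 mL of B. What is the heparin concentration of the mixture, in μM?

0.0656 μM

C_A = 463 nM / 10 = 46.3 nM.
C_B = 0.0954 μM = 95.4 nM.
C_mix = (C_A·V_A + C_B·V_B)/(V_A + V_B) = (46.3×812 + 95.4×527) / 1339 = 65.6 nM = 0.0656 μM.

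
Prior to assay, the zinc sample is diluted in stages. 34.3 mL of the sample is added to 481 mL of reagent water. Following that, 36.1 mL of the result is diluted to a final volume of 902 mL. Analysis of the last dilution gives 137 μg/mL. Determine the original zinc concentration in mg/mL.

51.4 mg/mL

Overall dilution factor = 15.02 × 24.99 = 375.
Original = 137 μg/mL × 375 = 5.14 × 10⁴ μg/mL = 51.4 mg/mL.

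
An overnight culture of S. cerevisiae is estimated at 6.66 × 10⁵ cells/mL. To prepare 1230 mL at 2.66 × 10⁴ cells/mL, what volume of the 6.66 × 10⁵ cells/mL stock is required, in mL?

49.1 mL

V₁ = C₂V₂/C₁ = 2.66 × 10⁴ × 1230 / 6.66 × 10⁵ = 49.1 mL.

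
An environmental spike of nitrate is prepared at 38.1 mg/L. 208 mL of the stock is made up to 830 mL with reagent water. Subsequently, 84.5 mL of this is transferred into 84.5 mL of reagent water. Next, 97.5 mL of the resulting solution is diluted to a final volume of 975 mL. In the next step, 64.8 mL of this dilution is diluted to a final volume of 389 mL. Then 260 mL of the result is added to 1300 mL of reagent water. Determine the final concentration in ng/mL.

Overall dilution factor = 3.990 × 2 × 10 × 6.003 × 6 = 2875.
38.1 mg/L / 2875 = 0.0133 mg/L = 13.3 ng/mL.

13.3 ng/mL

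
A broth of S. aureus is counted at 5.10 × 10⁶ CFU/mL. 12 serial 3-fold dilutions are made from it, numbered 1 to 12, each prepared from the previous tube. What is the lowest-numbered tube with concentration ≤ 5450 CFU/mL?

Tube n has concentration 5.10 × 10⁶ CFU/mL / 3ⁿ.
Need 3ⁿ ≥ 5.10 × 10⁶ CFU/mL / 5450 CFU/mL = 936, so n ≥ 6.23.
First such tube: n = 7.

tube 7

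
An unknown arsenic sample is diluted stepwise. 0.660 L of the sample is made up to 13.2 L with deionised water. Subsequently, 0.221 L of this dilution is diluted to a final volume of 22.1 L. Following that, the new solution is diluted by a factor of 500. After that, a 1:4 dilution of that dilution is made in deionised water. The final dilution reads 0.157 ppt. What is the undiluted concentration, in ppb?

628 ppb

Overall dilution factor = 20 × 100 × 500 × 4 = 4.00 × 10⁶.
Original = 0.157 ppt × 4.00 × 10⁶ = 6.28 × 10⁵ ppt = 628 ppb.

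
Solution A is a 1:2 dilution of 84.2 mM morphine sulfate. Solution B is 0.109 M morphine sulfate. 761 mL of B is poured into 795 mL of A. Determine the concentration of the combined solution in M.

C_A = 84.2 mM / 2 = 42.1 mM.
C_B = 0.109 M = 109 mM.
C_mix = (C_A·V_A + C_B·V_B)/(V_A + V_B) = (42.1×795 + 109×761) / 1556 = 74.8 mM = 0.0748 M.

0.0748 M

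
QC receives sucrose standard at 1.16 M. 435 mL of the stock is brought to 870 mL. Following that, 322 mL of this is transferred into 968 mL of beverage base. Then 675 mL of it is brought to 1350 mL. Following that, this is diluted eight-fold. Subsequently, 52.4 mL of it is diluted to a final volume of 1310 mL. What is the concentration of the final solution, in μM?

362 μM

Overall dilution factor = 2 × 4.006 × 2 × 8 × 25 = 3205.
1.16 M / 3205 = 3.62 × 10⁻⁴ M = 362 μM.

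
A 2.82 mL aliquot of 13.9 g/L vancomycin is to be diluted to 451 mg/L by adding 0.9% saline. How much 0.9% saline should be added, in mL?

451 mg/L = 0.451 g/L.
V₂ = C₁V₁/C₂ = 13.9 × 2.82 / 0.451 = 86.9 mL.
Diluent to add = V₂ − V₁ = 86.9 − 2.82 = 84.1 mL.

84.1 mL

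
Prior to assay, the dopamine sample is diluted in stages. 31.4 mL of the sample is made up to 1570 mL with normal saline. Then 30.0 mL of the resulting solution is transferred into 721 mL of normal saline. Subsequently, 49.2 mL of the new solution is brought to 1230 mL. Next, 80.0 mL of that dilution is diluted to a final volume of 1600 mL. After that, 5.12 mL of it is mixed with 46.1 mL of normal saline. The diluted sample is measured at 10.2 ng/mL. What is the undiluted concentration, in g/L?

63.9 g/L

Overall dilution factor = 50 × 25.03 × 25 × 20 × 10.00 = 6.26 × 10⁶.
Original = 10.2 ng/mL × 6.26 × 10⁶ = 6.39 × 10⁷ ng/mL = 63.9 g/L.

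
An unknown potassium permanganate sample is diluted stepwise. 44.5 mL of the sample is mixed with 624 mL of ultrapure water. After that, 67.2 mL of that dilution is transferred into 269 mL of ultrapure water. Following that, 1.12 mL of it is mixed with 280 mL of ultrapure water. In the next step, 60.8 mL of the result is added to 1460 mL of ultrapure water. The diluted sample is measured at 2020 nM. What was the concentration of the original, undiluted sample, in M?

Overall dilution factor = 15.02 × 5.003 × 251 × 25.01 = 4.72 × 10⁵.
Original = 2020 nM × 4.72 × 10⁵ = 9.53 × 10⁸ nM = 0.953 M.

0.953 M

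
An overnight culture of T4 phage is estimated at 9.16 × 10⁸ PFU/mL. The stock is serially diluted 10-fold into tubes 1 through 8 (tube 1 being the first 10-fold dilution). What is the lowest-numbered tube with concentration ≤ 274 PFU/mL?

tube 7

Tube n has concentration 9.16 × 10⁸ PFU/mL / 10ⁿ.
Need 10ⁿ ≥ 9.16 × 10⁸ PFU/mL / 274 PFU/mL = 3.34 × 10⁶, so n ≥ 6.52.
First such tube: n = 7.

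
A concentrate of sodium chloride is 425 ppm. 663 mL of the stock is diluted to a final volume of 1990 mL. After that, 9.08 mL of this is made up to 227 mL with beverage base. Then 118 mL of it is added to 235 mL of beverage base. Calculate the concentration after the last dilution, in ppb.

Overall dilution factor = 3.002 × 25 × 2.992 = 224.
425 ppm / 224 = 1.89 ppm = 1890 ppb.

1890 ppb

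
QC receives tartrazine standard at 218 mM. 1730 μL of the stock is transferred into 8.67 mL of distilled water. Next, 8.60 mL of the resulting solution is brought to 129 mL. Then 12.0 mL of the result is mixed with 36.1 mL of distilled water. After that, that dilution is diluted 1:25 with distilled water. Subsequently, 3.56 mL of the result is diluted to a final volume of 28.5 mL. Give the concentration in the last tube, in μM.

Overall dilution factor = 6.012 × 15 × 4.008 × 25 × 8.006 = 7.23 × 10⁴.
218 mM / 7.23 × 10⁴ = 3.01 × 10⁻³ mM = 3.01 μM.

3.01 μM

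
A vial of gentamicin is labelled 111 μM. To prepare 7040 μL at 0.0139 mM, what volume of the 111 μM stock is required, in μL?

882 μL

0.0139 mM = 13.9 μM.
V₁ = C₂V₂/C₁ = 13.9 × 7040 / 111 = 882 μL.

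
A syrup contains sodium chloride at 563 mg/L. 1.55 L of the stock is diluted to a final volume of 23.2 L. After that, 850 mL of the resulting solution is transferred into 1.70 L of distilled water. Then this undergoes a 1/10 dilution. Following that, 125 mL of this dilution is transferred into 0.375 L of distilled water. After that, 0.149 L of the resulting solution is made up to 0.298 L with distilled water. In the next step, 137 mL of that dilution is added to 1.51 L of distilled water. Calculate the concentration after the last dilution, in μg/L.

13.0 μg/L

Overall dilution factor = 14.97 × 3 × 10 × 4 × 2 × 12.02 = 4.32 × 10⁴.
563 mg/L / 4.32 × 10⁴ = 0.0130 mg/L = 13.0 μg/L.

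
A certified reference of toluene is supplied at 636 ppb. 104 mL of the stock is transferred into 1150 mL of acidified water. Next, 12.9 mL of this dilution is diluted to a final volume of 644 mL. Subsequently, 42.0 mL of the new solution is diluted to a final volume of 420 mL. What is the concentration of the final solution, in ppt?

106 ppt

Overall dilution factor = 12.06 × 49.92 × 10 = 6019.
636 ppb / 6019 = 0.106 ppb = 106 ppt.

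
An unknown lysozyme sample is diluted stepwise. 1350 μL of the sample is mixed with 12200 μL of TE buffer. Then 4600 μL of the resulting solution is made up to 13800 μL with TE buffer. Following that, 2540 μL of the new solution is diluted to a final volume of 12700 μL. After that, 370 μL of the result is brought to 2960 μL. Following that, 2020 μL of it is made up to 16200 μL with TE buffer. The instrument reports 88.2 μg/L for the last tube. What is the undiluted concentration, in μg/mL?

852 μg/mL

Overall dilution factor = 10.04 × 3 × 5 × 8 × 8.020 = 9659.
Original = 88.2 μg/L × 9659 = 8.52 × 10⁵ μg/L = 852 μg/mL.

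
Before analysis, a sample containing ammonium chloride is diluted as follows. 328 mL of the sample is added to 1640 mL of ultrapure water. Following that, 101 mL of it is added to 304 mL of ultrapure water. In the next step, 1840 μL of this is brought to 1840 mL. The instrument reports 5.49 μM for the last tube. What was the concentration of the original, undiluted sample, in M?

Overall dilution factor = 6 × 4.010 × 1000 = 2.41 × 10⁴.
Original = 5.49 μM × 2.41 × 10⁴ = 1.32 × 10⁵ μM = 0.132 M.

0.132 M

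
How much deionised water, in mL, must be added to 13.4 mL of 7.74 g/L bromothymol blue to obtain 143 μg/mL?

712 mL

143 μg/mL = 0.143 g/L.
V₂ = C₁V₁/C₂ = 7.74 × 13.4 / 0.143 = 725 mL.
Diluent to add = V₂ − V₁ = 725 − 13.4 = 712 mL.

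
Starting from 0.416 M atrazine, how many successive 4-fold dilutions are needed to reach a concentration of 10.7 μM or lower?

8

Need 4ⁿ ≥ 3.89 × 10⁴, so n ≥ log(3.89 × 10⁴)/log(4) = 7.62.
Minimum whole steps: n = 8.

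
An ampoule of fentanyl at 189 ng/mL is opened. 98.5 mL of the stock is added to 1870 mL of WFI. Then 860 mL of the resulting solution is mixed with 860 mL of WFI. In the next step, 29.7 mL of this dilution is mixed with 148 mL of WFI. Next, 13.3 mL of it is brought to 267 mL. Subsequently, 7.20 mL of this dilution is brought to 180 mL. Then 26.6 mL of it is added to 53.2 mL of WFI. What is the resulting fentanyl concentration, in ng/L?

0.525 ng/L

Overall dilution factor = 19.98 × 2 × 5.983 × 20.08 × 25 × 3 = 3.60 × 10⁵.
189 ng/mL / 3.60 × 10⁵ = 5.25 × 10⁻⁴ ng/mL = 0.525 ng/L.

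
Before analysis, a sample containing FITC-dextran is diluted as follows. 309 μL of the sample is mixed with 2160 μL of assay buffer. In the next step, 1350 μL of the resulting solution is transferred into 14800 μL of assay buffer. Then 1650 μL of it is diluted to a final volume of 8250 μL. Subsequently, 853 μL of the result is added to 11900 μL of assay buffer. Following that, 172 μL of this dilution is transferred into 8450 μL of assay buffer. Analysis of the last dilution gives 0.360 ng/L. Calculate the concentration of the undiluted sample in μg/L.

129 μg/L

Overall dilution factor = 7.990 × 11.96 × 5 × 14.95 × 50.13 = 3.58 × 10⁵.
Original = 0.360 ng/L × 3.58 × 10⁵ = 1.29 × 10⁵ ng/L = 129 μg/L.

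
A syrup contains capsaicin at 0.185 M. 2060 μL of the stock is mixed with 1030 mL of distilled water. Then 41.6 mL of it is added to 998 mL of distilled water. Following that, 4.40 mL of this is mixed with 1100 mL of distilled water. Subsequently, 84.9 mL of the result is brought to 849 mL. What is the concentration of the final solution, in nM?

5.89 nM

Overall dilution factor = 501 × 24.99 × 251 × 10 = 3.14 × 10⁷.
0.185 M / 3.14 × 10⁷ = 5.89 × 10⁻⁹ M = 5.89 nM.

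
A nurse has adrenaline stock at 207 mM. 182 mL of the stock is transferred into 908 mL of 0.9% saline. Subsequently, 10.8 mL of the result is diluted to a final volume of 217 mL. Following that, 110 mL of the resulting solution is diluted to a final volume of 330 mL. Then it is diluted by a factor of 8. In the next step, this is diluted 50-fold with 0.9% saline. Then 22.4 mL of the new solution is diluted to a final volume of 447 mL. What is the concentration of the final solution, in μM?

Overall dilution factor = 5.989 × 20.09 × 3 × 8 × 50 × 19.96 = 2.88 × 10⁶.
207 mM / 2.88 × 10⁶ = 7.18 × 10⁻⁵ mM = 0.0718 μM.

0.0718 μM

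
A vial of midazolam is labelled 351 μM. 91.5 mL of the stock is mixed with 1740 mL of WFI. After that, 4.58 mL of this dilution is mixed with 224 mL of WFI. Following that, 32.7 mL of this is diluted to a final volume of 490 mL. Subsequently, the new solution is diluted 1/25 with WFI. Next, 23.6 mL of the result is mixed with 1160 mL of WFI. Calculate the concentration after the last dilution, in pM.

Overall dilution factor = 20.02 × 49.91 × 14.98 × 25 × 50.15 = 1.88 × 10⁷.
351 μM / 1.88 × 10⁷ = 1.87 × 10⁻⁵ μM = 18.7 pM.

18.7 pM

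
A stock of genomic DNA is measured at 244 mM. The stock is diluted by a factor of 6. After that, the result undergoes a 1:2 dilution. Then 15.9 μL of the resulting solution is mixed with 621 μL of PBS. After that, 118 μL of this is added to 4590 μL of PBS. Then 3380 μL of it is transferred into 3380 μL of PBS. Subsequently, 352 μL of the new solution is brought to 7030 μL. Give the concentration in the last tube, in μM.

0.319 μM

Overall dilution factor = 6 × 2 × 40.06 × 39.90 × 2 × 19.97 = 7.66 × 10⁵.
244 mM / 7.66 × 10⁵ = 3.19 × 10⁻⁴ mM = 0.319 μM.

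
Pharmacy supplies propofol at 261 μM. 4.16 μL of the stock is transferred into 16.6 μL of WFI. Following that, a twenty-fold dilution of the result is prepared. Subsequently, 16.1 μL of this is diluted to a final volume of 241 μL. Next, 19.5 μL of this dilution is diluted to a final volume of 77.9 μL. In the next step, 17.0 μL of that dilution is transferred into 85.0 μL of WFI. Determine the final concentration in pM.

Overall dilution factor = 4.990 × 20 × 14.97 × 3.995 × 6 = 3.58 × 10⁴.
261 μM / 3.58 × 10⁴ = 7.29 × 10⁻³ μM = 7290 pM.

7290 pM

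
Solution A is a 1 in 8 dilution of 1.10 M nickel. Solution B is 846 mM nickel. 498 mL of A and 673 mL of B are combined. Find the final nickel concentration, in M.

C_A = 1.10 M / 8 = 0.138 M.
C_B = 846 mM = 0.846 M.
C_mix = (C_A·V_A + C_B·V_B)/(V_A + V_B) = (0.138×498 + 0.846×673) / 1171 = 0.545 M.

0.545 M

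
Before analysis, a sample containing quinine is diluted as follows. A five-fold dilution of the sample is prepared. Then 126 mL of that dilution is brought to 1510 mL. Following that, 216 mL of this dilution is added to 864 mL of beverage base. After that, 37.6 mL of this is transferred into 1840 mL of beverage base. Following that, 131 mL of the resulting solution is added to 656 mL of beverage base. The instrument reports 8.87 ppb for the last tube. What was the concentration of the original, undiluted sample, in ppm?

797 ppm

Overall dilution factor = 5 × 11.98 × 5 × 49.94 × 6.008 = 8.99 × 10⁴.
Original = 8.87 ppb × 8.99 × 10⁴ = 7.97 × 10⁵ ppb = 797 ppm.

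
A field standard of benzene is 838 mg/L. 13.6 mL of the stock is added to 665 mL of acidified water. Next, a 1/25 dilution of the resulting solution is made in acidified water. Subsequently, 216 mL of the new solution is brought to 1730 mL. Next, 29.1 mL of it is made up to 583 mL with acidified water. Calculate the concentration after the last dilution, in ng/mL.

4.19 ng/mL

Overall dilution factor = 49.90 × 25 × 8.009 × 20.03 = 2.00 × 10⁵.
838 mg/L / 2.00 × 10⁵ = 4.19 × 10⁻³ mg/L = 4.19 ng/mL.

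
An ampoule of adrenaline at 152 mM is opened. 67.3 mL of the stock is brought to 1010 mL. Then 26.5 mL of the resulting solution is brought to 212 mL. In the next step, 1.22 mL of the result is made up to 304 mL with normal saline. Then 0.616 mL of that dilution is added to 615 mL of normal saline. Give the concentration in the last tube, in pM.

5080 pM

Overall dilution factor = 15.01 × 8 × 249.2 × 999.4 = 2.99 × 10⁷.
152 mM / 2.99 × 10⁷ = 5.08 × 10⁻⁶ mM = 5080 pM.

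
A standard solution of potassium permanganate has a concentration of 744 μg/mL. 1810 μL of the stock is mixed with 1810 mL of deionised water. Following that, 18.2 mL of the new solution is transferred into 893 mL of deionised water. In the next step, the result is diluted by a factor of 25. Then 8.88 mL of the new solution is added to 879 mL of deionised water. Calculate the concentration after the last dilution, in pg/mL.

5.94 pg/mL

Overall dilution factor = 1001 × 50.07 × 25 × 99.99 = 1.25 × 10⁸.
744 μg/mL / 1.25 × 10⁸ = 5.94 × 10⁻⁶ μg/mL = 5.94 pg/mL.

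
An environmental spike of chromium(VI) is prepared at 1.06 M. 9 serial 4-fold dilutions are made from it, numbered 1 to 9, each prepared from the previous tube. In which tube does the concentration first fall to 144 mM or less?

tube 2

Tube n has concentration 1.06 M / 4ⁿ.
Need 4ⁿ ≥ 1.06 M / 144 mM = 7.36, so n ≥ 1.44.
First such tube: n = 2.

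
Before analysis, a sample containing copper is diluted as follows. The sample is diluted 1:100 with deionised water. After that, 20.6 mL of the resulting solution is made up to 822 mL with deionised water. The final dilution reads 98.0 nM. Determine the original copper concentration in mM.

0.391 mM

Overall dilution factor = 100 × 39.90 = 3990.
Original = 98.0 nM × 3990 = 3.91 × 10⁵ nM = 0.391 mM.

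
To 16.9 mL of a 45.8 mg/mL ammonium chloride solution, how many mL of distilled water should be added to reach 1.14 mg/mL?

662 mL

V₂ = C₁V₁/C₂ = 45.8 × 16.9 / 1.14 = 679 mL.
Diluent to add = V₂ − V₁ = 679 − 16.9 = 662 mL.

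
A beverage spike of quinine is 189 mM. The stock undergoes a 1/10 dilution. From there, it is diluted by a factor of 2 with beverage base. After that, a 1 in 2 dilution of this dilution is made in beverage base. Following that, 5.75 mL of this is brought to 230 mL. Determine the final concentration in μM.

Overall dilution factor = 10 × 2 × 2 × 40 = 1600.
189 mM / 1600 = 0.118 mM = 118 μM.

118 μM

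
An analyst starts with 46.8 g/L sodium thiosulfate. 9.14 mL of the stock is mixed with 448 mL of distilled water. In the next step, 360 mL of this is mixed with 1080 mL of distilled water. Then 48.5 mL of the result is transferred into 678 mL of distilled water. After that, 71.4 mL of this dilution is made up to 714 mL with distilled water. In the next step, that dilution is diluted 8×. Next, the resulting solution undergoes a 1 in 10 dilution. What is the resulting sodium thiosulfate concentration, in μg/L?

19.5 μg/L

Overall dilution factor = 50.02 × 4 × 14.98 × 10 × 8 × 10 = 2.40 × 10⁶.
46.8 g/L / 2.40 × 10⁶ = 1.95 × 10⁻⁵ g/L = 19.5 μg/L.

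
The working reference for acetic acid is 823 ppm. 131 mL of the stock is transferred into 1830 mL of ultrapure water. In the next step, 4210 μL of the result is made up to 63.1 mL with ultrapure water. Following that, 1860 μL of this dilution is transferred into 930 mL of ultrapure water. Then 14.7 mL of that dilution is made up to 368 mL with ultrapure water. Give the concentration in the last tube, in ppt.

Overall dilution factor = 14.97 × 14.99 × 501 × 25.03 = 2.81 × 10⁶.
823 ppm / 2.81 × 10⁶ = 2.92 × 10⁻⁴ ppm = 292 ppt.

292 ppt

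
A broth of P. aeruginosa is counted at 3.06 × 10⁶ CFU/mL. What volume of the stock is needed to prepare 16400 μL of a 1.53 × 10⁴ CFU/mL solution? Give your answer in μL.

V₁ = C₂V₂/C₁ = 1.53 × 10⁴ × 16400 / 3.06 × 10⁶ = 82.0 μL.

82.0 μL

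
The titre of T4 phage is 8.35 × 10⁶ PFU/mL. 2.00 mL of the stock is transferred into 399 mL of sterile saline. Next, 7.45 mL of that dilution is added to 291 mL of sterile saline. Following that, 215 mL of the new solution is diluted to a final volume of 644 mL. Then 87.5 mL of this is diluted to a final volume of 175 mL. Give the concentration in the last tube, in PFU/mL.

174 PFU/mL

Overall dilution factor = 200.5 × 40.06 × 2.995 × 2 = 4.81 × 10⁴.
8.35 × 10⁶ PFU/mL / 4.81 × 10⁴ = 174 PFU/mL.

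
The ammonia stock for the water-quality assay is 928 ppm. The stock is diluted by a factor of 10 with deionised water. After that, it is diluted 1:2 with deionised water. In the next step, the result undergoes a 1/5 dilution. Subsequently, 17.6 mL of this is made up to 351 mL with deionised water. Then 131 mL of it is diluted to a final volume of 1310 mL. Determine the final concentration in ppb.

46.5 ppb

Overall dilution factor = 10 × 2 × 5 × 19.94 × 10 = 1.99 × 10⁴.
928 ppm / 1.99 × 10⁴ = 0.0465 ppm = 46.5 ppb.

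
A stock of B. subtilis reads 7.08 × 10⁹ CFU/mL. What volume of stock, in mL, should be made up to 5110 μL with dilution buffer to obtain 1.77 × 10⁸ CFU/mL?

0.128 mL

V₁ = C₂V₂/C₁ = 1.77 × 10⁸ × 5110 / 7.08 × 10⁹ = 128 μL = 0.128 mL.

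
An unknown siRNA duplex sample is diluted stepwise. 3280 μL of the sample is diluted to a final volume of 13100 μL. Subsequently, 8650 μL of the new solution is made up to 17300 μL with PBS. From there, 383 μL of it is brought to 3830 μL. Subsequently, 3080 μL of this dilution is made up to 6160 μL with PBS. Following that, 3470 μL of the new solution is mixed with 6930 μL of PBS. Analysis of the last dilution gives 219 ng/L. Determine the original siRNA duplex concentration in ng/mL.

105 ng/mL

Overall dilution factor = 3.994 × 2 × 10 × 2 × 2.997 = 479.
Original = 219 ng/L × 479 = 1.05 × 10⁵ ng/L = 105 ng/mL.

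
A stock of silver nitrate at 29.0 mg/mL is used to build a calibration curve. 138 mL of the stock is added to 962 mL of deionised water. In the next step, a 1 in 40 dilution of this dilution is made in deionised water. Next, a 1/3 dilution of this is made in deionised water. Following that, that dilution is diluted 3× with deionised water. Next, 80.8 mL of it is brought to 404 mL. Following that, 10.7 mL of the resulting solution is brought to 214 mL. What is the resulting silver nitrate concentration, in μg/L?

Overall dilution factor = 7.971 × 40 × 3 × 3 × 5 × 20 = 2.87 × 10⁵.
29.0 mg/mL / 2.87 × 10⁵ = 1.01 × 10⁻⁴ mg/mL = 101 μg/L.

101 μg/L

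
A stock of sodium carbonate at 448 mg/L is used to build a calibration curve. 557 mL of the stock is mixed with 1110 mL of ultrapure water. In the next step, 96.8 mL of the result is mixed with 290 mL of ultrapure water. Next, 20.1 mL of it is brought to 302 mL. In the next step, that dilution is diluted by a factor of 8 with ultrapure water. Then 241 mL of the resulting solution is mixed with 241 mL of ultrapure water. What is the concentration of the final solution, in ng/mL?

156 ng/mL

Overall dilution factor = 2.993 × 3.996 × 15.02 × 8 × 2 = 2875.
448 mg/L / 2875 = 0.156 mg/L = 156 ng/mL.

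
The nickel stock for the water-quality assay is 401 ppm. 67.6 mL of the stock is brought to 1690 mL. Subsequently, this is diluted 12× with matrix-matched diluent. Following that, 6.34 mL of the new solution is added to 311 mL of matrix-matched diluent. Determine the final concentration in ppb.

26.7 ppb

Overall dilution factor = 25 × 12 × 50.05 = 1.50 × 10⁴.
401 ppm / 1.50 × 10⁴ = 0.0267 ppm = 26.7 ppb.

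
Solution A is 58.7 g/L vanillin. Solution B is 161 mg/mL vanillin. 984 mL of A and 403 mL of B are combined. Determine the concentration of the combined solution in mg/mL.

88.4 mg/mL

C_B = 161 mg/mL = 161 g/L.
C_mix = (C_A·V_A + C_B·V_B)/(V_A + V_B) = (58.7×984 + 161×403) / 1387 = 88.4 g/L = 88.4 mg/mL.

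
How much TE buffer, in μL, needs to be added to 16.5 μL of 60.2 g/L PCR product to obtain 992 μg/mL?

985 μL

992 μg/mL = 0.992 g/L.
V₂ = C₁V₁/C₂ = 60.2 × 16.5 / 0.992 = 1001 μL.
Diluent to add = V₂ − V₁ = 1001 − 16.5 = 985 μL.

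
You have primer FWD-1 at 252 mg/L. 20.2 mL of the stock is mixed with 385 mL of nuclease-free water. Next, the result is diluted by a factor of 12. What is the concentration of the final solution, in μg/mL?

Overall dilution factor = 20.06 × 12 = 241.
252 mg/L / 241 = 1.05 mg/L = 1.05 μg/mL.

1.05 μg/mL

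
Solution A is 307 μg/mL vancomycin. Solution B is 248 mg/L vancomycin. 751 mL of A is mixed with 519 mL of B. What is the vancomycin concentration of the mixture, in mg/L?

C_B = 248 mg/L = 248 μg/mL.
C_mix = (C_A·V_A + C_B·V_B)/(V_A + V_B) = (307×751 + 248×519) / 1270 = 283 μg/mL = 283 mg/L.

283 mg/L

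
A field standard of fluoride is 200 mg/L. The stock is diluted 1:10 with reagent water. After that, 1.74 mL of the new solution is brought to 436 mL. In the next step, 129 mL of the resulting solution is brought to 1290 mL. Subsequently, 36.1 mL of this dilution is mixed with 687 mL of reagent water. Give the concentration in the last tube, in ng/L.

398 ng/L

Overall dilution factor = 10 × 250.6 × 10 × 20.03 = 5.02 × 10⁵.
200 mg/L / 5.02 × 10⁵ = 3.98 × 10⁻⁴ mg/L = 398 ng/L.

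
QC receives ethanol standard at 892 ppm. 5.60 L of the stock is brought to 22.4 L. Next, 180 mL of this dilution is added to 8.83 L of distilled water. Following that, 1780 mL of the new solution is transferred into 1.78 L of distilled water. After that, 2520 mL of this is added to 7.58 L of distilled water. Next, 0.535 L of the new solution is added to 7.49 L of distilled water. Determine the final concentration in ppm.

Overall dilution factor = 4 × 50.06 × 2 × 4.008 × 15 = 2.41 × 10⁴.
892 ppm / 2.41 × 10⁴ = 0.0371 ppm.

0.0371 ppm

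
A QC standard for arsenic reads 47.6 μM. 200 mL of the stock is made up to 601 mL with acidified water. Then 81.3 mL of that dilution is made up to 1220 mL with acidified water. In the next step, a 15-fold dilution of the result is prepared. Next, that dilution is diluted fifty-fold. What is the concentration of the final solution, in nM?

1.41 nM

Overall dilution factor = 3.005 × 15.01 × 15 × 50 = 3.38 × 10⁴.
47.6 μM / 3.38 × 10⁴ = 1.41 × 10⁻³ μM = 1.41 nM.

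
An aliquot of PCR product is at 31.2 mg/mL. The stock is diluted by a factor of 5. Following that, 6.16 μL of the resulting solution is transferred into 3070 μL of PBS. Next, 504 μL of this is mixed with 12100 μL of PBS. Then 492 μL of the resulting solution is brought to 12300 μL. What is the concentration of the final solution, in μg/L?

20.0 μg/L

Overall dilution factor = 5 × 499.4 × 25.01 × 25 = 1.56 × 10⁶.
31.2 mg/mL / 1.56 × 10⁶ = 2.00 × 10⁻⁵ mg/mL = 20.0 μg/L.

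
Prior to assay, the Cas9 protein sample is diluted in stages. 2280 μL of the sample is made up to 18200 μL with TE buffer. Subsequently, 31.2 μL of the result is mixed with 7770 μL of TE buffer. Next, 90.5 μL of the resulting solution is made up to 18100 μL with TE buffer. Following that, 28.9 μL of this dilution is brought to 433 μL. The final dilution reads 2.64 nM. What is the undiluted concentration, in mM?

Overall dilution factor = 7.982 × 250.0 × 200 × 14.98 = 5.98 × 10⁶.
Original = 2.64 nM × 5.98 × 10⁶ = 1.58 × 10⁷ nM = 15.8 mM.

15.8 mM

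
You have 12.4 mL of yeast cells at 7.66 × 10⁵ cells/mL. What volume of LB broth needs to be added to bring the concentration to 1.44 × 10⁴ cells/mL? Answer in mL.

647 mL

V₂ = C₁V₁/C₂ = 7.66 × 10⁵ × 12.4 / 1.44 × 10⁴ = 660 mL.
Diluent to add = V₂ − V₁ = 660 − 12.4 = 647 mL.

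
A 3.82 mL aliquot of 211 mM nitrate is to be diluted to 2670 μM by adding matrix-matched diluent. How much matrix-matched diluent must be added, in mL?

298 mL

2670 μM = 2.67 mM.
V₂ = C₁V₁/C₂ = 211 × 3.82 / 2.67 = 302 mL.
Diluent to add = V₂ − V₁ = 302 − 3.82 = 298 mL.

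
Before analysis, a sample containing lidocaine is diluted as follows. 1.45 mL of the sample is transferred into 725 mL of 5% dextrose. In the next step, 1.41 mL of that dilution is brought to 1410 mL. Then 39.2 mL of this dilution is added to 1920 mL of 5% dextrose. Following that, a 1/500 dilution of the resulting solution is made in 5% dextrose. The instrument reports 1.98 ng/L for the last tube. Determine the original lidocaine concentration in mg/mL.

Overall dilution factor = 501 × 1000 × 49.98 × 500 = 1.25 × 10¹⁰.
Original = 1.98 ng/L × 1.25 × 10¹⁰ = 2.48 × 10¹⁰ ng/L = 24.8 mg/mL.

24.8 mg/mL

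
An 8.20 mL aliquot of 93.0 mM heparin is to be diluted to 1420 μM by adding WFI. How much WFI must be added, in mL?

1420 μM = 1.42 mM.
V₂ = C₁V₁/C₂ = 93.0 × 8.20 / 1.42 = 537 mL.
Diluent to add = V₂ − V₁ = 537 − 8.20 = 529 mL.

529 mL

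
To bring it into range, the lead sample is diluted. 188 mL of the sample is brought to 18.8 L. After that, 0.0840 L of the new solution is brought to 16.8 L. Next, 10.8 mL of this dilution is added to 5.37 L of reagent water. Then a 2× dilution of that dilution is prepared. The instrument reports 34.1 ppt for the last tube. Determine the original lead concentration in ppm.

Overall dilution factor = 100 × 200 × 498.2 × 2 = 1.99 × 10⁷.
Original = 34.1 ppt × 1.99 × 10⁷ = 6.80 × 10⁸ ppt = 680 ppm.

680 ppm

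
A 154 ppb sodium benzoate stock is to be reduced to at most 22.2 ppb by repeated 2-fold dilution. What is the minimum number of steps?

Need 2ⁿ ≥ 6.94, so n ≥ log(6.94)/log(2) = 2.79.
Minimum whole steps: n = 3.

3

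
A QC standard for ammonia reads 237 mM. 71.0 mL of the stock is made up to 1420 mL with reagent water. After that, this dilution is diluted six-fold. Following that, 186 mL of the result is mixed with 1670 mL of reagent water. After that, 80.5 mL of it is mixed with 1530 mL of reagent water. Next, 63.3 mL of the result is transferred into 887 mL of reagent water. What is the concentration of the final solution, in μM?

Overall dilution factor = 20 × 6 × 9.978 × 20.01 × 15.01 = 3.60 × 10⁵.
237 mM / 3.60 × 10⁵ = 6.59 × 10⁻⁴ mM = 0.659 μM.

0.659 μM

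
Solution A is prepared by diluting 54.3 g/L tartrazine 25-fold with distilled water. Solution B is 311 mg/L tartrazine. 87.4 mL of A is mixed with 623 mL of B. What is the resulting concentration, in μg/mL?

C_A = 54.3 g/L / 25 = 2.17 g/L.
C_B = 311 mg/L = 0.311 g/L.
C_mix = (C_A·V_A + C_B·V_B)/(V_A + V_B) = (2.17×87.4 + 0.311×623) / 710.4 = 0.540 g/L = 540 μg/mL.

540 μg/mL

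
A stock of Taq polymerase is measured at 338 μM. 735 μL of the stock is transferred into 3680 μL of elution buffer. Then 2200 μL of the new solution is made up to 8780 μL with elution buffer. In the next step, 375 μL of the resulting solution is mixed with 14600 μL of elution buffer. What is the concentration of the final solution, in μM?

Overall dilution factor = 6.007 × 3.991 × 39.93 = 957.
338 μM / 957 = 0.353 μM.

0.353 μM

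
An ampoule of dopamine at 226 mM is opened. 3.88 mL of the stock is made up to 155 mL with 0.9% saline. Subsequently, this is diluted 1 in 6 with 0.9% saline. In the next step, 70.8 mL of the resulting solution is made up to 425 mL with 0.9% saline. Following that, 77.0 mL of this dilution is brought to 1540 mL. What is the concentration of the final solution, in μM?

7.85 μM

Overall dilution factor = 39.95 × 6 × 6.003 × 20 = 2.88 × 10⁴.
226 mM / 2.88 × 10⁴ = 7.85 × 10⁻³ mM = 7.85 μM.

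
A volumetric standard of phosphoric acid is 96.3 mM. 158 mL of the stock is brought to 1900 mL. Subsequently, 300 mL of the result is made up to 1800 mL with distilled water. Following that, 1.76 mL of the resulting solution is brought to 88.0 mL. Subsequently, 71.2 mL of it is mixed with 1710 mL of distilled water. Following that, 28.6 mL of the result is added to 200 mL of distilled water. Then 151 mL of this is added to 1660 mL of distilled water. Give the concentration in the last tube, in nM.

Overall dilution factor = 12.03 × 6 × 50 × 25.02 × 7.993 × 11.99 = 8.65 × 10⁶.
96.3 mM / 8.65 × 10⁶ = 1.11 × 10⁻⁵ mM = 11.1 nM.

11.1 nM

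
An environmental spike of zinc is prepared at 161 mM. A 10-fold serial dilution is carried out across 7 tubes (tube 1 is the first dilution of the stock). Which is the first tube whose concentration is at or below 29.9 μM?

tube 4

Tube n has concentration 161 mM / 10ⁿ.
Need 10ⁿ ≥ 161 mM / 29.9 μM = 5385, so n ≥ 3.73.
First such tube: n = 4.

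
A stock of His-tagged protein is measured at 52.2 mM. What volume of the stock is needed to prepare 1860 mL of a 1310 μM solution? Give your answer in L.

1310 μM = 1.31 mM.
V₁ = C₂V₂/C₁ = 1.31 × 1860 / 52.2 = 46.7 mL = 0.0467 L.

0.0467 L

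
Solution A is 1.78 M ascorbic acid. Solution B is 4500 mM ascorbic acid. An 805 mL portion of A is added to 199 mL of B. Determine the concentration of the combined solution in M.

C_B = 4500 mM = 4.50 M.
C_mix = (C_A·V_A + C_B·V_B)/(V_A + V_B) = (1.78×805 + 4.50×199) / 1004 = 2.32 M.

2.32 M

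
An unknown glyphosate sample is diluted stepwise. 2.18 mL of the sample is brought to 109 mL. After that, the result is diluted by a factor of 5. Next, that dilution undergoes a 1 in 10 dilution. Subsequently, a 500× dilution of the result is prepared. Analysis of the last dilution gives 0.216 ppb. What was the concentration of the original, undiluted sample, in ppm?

270 ppm

Overall dilution factor = 50 × 5 × 10 × 500 = 1.25 × 10⁶.
Original = 0.216 ppb × 1.25 × 10⁶ = 2.70 × 10⁵ ppb = 270 ppm.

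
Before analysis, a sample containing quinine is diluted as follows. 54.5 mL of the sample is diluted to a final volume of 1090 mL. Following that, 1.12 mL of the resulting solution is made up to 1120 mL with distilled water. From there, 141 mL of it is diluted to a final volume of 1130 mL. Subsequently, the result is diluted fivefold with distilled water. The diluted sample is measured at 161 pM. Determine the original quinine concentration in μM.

Overall dilution factor = 20 × 1000 × 8.014 × 5 = 8.01 × 10⁵.
Original = 161 pM × 8.01 × 10⁵ = 1.29 × 10⁸ pM = 129 μM.

129 μM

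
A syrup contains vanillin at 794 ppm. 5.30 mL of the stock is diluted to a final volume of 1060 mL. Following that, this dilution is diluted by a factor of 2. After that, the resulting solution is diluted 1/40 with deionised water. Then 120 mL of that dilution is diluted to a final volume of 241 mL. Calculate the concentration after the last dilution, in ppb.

24.7 ppb

Overall dilution factor = 200 × 2 × 40 × 2.008 = 3.21 × 10⁴.
794 ppm / 3.21 × 10⁴ = 0.0247 ppm = 24.7 ppb.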